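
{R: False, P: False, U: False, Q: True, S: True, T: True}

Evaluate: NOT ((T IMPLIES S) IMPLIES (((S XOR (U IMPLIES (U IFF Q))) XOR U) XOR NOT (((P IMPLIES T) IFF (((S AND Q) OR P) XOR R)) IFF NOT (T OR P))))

T IMPLIES S = True IMPLIES True = True
U IFF Q = False IFF True = False
U IMPLIES (U IFF Q) = False IMPLIES False = True
S XOR (U IMPLIES (U IFF Q)) = True XOR True = False
(S XOR (U IMPLIES (U IFF Q))) XOR U = False XOR False = False
P IMPLIES T = False IMPLIES True = True
S AND Q = True AND True = True
(S AND Q) OR P = True OR False = True
((S AND Q) OR P) XOR R = True XOR False = True
(P IMPLIES T) IFF (((S AND Q) OR P) XOR R) = True IFF True = True
T OR P = True OR False = True
NOT (T OR P) = NOT True = False
((P IMPLIES T) IFF (((S AND Q) OR P) XOR R)) IFF NOT (T OR P) = True IFF False = False
NOT (((P IMPLIES T) IFF (((S AND Q) OR P) XOR R)) IFF NOT (T OR P)) = NOT False = True
((S XOR (U IMPLIES (U IFF Q))) XOR U) XOR NOT (((P IMPLIES T) IFF (((S AND Q) OR P) XOR R)) IFF NOT (T OR P)) = False XOR True = True
(T IMPLIES S) IMPLIES (((S XOR (U IMPLIES (U IFF Q))) XOR U) XOR NOT (((P IMPLIES T) IFF (((S AND Q) OR P) XOR R)) IFF NOT (T OR P))) = True IMPLIES True = True
NOT ((T IMPLIES S) IMPLIES (((S XOR (U IMPLIES (U IFF Q))) XOR U) XOR NOT (((P IMPLIES T) IFF (((S AND Q) OR P) XOR R)) IFF NOT (T OR P)))) = NOT True = False

False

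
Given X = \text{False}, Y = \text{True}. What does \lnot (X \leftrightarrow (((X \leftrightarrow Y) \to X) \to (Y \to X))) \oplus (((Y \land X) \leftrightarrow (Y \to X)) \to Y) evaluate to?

\text{True}

X \leftrightarrow Y = \text{False} \leftrightarrow \text{True} = \text{False}
(X \leftrightarrow Y) \to X = \text{False} \to \text{False} = \text{True}
Y \to X = \text{True} \to \text{False} = \text{False}
((X \leftrightarrow Y) \to X) \to (Y \to X) = \text{True} \to \text{False} = \text{False}
X \leftrightarrow (((X \leftrightarrow Y) \to X) \to (Y \to X)) = \text{False} \leftrightarrow \text{False} = \text{True}
\lnot (X \leftrightarrow (((X \leftrightarrow Y) \to X) \to (Y \to X))) = \lnot \text{True} = \text{False}
Y \land X = \text{True} \land \text{False} = \text{False}
Y \to X = \text{True} \to \text{False} = \text{False}
(Y \land X) \leftrightarrow (Y \to X) = \text{False} \leftrightarrow \text{False} = \text{True}
((Y \land X) \leftrightarrow (Y \to X)) \to Y = \text{True} \to \text{True} = \text{True}
\lnot (X \leftrightarrow (((X \leftrightarrow Y) \to X) \to (Y \to X))) \oplus (((Y \land X) \leftrightarrow (Y \to X)) \to Y) = \text{False} \oplus \text{True} = \text{True}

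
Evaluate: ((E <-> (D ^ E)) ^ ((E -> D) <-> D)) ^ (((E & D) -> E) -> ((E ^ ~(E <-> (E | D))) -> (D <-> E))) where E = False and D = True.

D ^ E = True ^ False = True
E <-> (D ^ E) = False <-> True = False
E -> D = False -> True = True
(E -> D) <-> D = True <-> True = True
(E <-> (D ^ E)) ^ ((E -> D) <-> D) = False ^ True = True
E & D = False & True = False
(E & D) -> E = False -> False = True
E | D = False | True = True
E <-> (E | D) = False <-> True = False
~(E <-> (E | D)) = ~False = True
E ^ ~(E <-> (E | D)) = False ^ True = True
D <-> E = True <-> False = False
(E ^ ~(E <-> (E | D))) -> (D <-> E) = True -> False = False
((E & D) -> E) -> ((E ^ ~(E <-> (E | D))) -> (D <-> E)) = True -> False = False
((E <-> (D ^ E)) ^ ((E -> D) <-> D)) ^ (((E & D) -> E) -> ((E ^ ~(E <-> (E | D))) -> (D <-> E))) = True ^ False = True

True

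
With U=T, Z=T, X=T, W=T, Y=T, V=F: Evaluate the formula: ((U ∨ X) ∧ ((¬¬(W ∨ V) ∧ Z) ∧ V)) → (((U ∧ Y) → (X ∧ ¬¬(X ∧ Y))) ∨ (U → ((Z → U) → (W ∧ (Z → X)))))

Substituting U=T, Z=T, X=T, W=T, Y=T, V=F:
U ∨ X = T ∨ T = T
W ∨ V = T ∨ F = T
¬(W ∨ V) = ¬T = F
¬¬(W ∨ V) = ¬F = T
¬¬(W ∨ V) ∧ Z = T ∧ T = T
(¬¬(W ∨ V) ∧ Z) ∧ V = T ∧ F = F
(U ∨ X) ∧ ((¬¬(W ∨ V) ∧ Z) ∧ V) = T ∧ F = F
U ∧ Y = T ∧ T = T
X ∧ Y = T ∧ T = T
¬(X ∧ Y) = ¬T = F
¬¬(X ∧ Y) = ¬F = T
X ∧ ¬¬(X ∧ Y) = T ∧ T = T
(U ∧ Y) → (X ∧ ¬¬(X ∧ Y)) = T → T = T
Z → U = T → T = T
Z → X = T → T = T
W ∧ (Z → X) = T ∧ T = T
(Z → U) → (W ∧ (Z → X)) = T → T = T
U → ((Z → U) → (W ∧ (Z → X))) = T → T = T
((U ∧ Y) → (X ∧ ¬¬(X ∧ Y))) ∨ (U → ((Z → U) → (W ∧ (Z → X)))) = T ∨ T = T
((U ∨ X) ∧ ((¬¬(W ∨ V) ∧ Z) ∧ V)) → (((U ∧ Y) → (X ∧ ¬¬(X ∧ Y))) ∨ (U → ((Z → U) → (W ∧ (Z → X))))) = F → T = T

T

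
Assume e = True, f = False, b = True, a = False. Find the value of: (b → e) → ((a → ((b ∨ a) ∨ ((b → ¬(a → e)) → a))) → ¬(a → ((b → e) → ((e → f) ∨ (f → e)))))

b → e = True → True = True
b ∨ a = True ∨ False = True
a → e = False → True = True
¬(a → e) = ¬True = False
b → ¬(a → e) = True → False = False
(b → ¬(a → e)) → a = False → False = True
(b ∨ a) ∨ ((b → ¬(a → e)) → a) = True ∨ True = True
a → ((b ∨ a) ∨ ((b → ¬(a → e)) → a)) = False → True = True
b → e = True → True = True
e → f = True → False = False
f → e = False → True = True
(e → f) ∨ (f → e) = False ∨ True = True
(b → e) → ((e → f) ∨ (f → e)) = True → True = True
a → ((b → e) → ((e → f) ∨ (f → e))) = False → True = True
¬(a → ((b → e) → ((e → f) ∨ (f → e)))) = ¬True = False
(a → ((b ∨ a) ∨ ((b → ¬(a → e)) → a))) → ¬(a → ((b → e) → ((e → f) ∨ (f → e)))) = True → False = False
(b → e) → ((a → ((b ∨ a) ∨ ((b → ¬(a → e)) → a))) → ¬(a → ((b → e) → ((e → f) ∨ (f → e))))) = True → False = False

False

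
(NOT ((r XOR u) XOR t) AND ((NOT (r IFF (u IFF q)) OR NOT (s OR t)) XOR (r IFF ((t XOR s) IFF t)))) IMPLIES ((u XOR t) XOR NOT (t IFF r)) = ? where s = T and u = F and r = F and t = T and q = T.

T

Substituting s=T, u=F, r=F, t=T, q=T:
r XOR u = F XOR F = F
(r XOR u) XOR t = F XOR T = T
NOT ((r XOR u) XOR t) = NOT T = F
u IFF q = F IFF T = F
r IFF (u IFF q) = F IFF F = T
NOT (r IFF (u IFF q)) = NOT T = F
s OR t = T OR T = T
NOT (s OR t) = NOT T = F
NOT (r IFF (u IFF q)) OR NOT (s OR t) = F OR F = F
t XOR s = T XOR T = F
(t XOR s) IFF t = F IFF T = F
r IFF ((t XOR s) IFF t) = F IFF F = T
(NOT (r IFF (u IFF q)) OR NOT (s OR t)) XOR (r IFF ((t XOR s) IFF t)) = F XOR T = T
NOT ((r XOR u) XOR t) AND ((NOT (r IFF (u IFF q)) OR NOT (s OR t)) XOR (r IFF ((t XOR s) IFF t))) = F AND T = F
u XOR t = F XOR T = T
t IFF r = T IFF F = F
NOT (t IFF r) = NOT F = T
(u XOR t) XOR NOT (t IFF r) = T XOR T = F
(NOT ((r XOR u) XOR t) AND ((NOT (r IFF (u IFF q)) OR NOT (s OR t)) XOR (r IFF ((t XOR s) IFF t)))) IMPLIES ((u XOR t) XOR NOT (t IFF r)) = F IMPLIES F = T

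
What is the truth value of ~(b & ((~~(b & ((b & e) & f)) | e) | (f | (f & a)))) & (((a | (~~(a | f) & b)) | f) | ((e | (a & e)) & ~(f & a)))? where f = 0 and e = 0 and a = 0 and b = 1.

b & e = 1 & 0 = 0
(b & e) & f = 0 & 0 = 0
b & ((b & e) & f) = 1 & 0 = 0
~(b & ((b & e) & f)) = ~0 = 1
~~(b & ((b & e) & f)) = ~1 = 0
~~(b & ((b & e) & f)) | e = 0 | 0 = 0
f & a = 0 & 0 = 0
f | (f & a) = 0 | 0 = 0
(~~(b & ((b & e) & f)) | e) | (f | (f & a)) = 0 | 0 = 0
b & ((~~(b & ((b & e) & f)) | e) | (f | (f & a))) = 1 & 0 = 0
~(b & ((~~(b & ((b & e) & f)) | e) | (f | (f & a)))) = ~0 = 1
a | f = 0 | 0 = 0
~(a | f) = ~0 = 1
~~(a | f) = ~1 = 0
~~(a | f) & b = 0 & 1 = 0
a | (~~(a | f) & b) = 0 | 0 = 0
(a | (~~(a | f) & b)) | f = 0 | 0 = 0
a & e = 0 & 0 = 0
e | (a & e) = 0 | 0 = 0
f & a = 0 & 0 = 0
~(f & a) = ~0 = 1
(e | (a & e)) & ~(f & a) = 0 & 1 = 0
((a | (~~(a | f) & b)) | f) | ((e | (a & e)) & ~(f & a)) = 0 | 0 = 0
~(b & ((~~(b & ((b & e) & f)) | e) | (f | (f & a)))) & (((a | (~~(a | f) & b)) | f) | ((e | (a & e)) & ~(f & a))) = 1 & 0 = 0

0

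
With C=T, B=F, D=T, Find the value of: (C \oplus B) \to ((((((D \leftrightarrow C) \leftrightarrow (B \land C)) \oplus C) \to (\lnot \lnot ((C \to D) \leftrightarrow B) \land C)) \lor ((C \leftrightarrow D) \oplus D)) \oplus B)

C \oplus B = T \oplus F = T
D \leftrightarrow C = T \leftrightarrow T = T
B \land C = F \land T = F
(D \leftrightarrow C) \leftrightarrow (B \land C) = T \leftrightarrow F = F
((D \leftrightarrow C) \leftrightarrow (B \land C)) \oplus C = F \oplus T = T
C \to D = T \to T = T
(C \to D) \leftrightarrow B = T \leftrightarrow F = F
\lnot ((C \to D) \leftrightarrow B) = \lnot F = T
\lnot \lnot ((C \to D) \leftrightarrow B) = \lnot T = F
\lnot \lnot ((C \to D) \leftrightarrow B) \land C = F \land T = F
(((D \leftrightarrow C) \leftrightarrow (B \land C)) \oplus C) \to (\lnot \lnot ((C \to D) \leftrightarrow B) \land C) = T \to F = F
C \leftrightarrow D = T \leftrightarrow T = T
(C \leftrightarrow D) \oplus D = T \oplus T = F
((((D \leftrightarrow C) \leftrightarrow (B \land C)) \oplus C) \to (\lnot \lnot ((C \to D) \leftrightarrow B) \land C)) \lor ((C \leftrightarrow D) \oplus D) = F \lor F = F
(((((D \leftrightarrow C) \leftrightarrow (B \land C)) \oplus C) \to (\lnot \lnot ((C \to D) \leftrightarrow B) \land C)) \lor ((C \leftrightarrow D) \oplus D)) \oplus B = F \oplus F = F
(C \oplus B) \to ((((((D \leftrightarrow C) \leftrightarrow (B \land C)) \oplus C) \to (\lnot \lnot ((C \to D) \leftrightarrow B) \land C)) \lor ((C \leftrightarrow D) \oplus D)) \oplus B) = T \to F = F

F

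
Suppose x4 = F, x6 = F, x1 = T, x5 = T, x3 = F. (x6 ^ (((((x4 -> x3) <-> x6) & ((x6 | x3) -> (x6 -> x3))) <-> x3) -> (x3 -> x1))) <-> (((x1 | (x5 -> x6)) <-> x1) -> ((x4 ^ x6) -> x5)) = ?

T

x4 -> x3 = F -> F = T
(x4 -> x3) <-> x6 = T <-> F = F
x6 | x3 = F | F = F
x6 -> x3 = F -> F = T
(x6 | x3) -> (x6 -> x3) = F -> T = T
((x4 -> x3) <-> x6) & ((x6 | x3) -> (x6 -> x3)) = F & T = F
(((x4 -> x3) <-> x6) & ((x6 | x3) -> (x6 -> x3))) <-> x3 = F <-> F = T
x3 -> x1 = F -> T = T
((((x4 -> x3) <-> x6) & ((x6 | x3) -> (x6 -> x3))) <-> x3) -> (x3 -> x1) = T -> T = T
x6 ^ (((((x4 -> x3) <-> x6) & ((x6 | x3) -> (x6 -> x3))) <-> x3) -> (x3 -> x1)) = F ^ T = T
x5 -> x6 = T -> F = F
x1 | (x5 -> x6) = T | F = T
(x1 | (x5 -> x6)) <-> x1 = T <-> T = T
x4 ^ x6 = F ^ F = F
(x4 ^ x6) -> x5 = F -> T = T
((x1 | (x5 -> x6)) <-> x1) -> ((x4 ^ x6) -> x5) = T -> T = T
(x6 ^ (((((x4 -> x3) <-> x6) & ((x6 | x3) -> (x6 -> x3))) <-> x3) -> (x3 -> x1))) <-> (((x1 | (x5 -> x6)) <-> x1) -> ((x4 ^ x6) -> x5)) = T <-> T = T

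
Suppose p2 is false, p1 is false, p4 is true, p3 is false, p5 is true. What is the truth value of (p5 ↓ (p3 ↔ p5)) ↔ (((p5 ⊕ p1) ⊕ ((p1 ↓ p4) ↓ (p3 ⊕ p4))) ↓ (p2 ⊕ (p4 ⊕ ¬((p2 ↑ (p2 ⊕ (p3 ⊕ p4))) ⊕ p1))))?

p3 ↔ p5 = F ↔ T = F
p5 ↓ (p3 ↔ p5) = T ↓ F = F
p5 ⊕ p1 = T ⊕ F = T
p1 ↓ p4 = F ↓ T = F
p3 ⊕ p4 = F ⊕ T = T
(p1 ↓ p4) ↓ (p3 ⊕ p4) = F ↓ T = F
(p5 ⊕ p1) ⊕ ((p1 ↓ p4) ↓ (p3 ⊕ p4)) = T ⊕ F = T
p3 ⊕ p4 = F ⊕ T = T
p2 ⊕ (p3 ⊕ p4) = F ⊕ T = T
p2 ↑ (p2 ⊕ (p3 ⊕ p4)) = F ↑ T = T
(p2 ↑ (p2 ⊕ (p3 ⊕ p4))) ⊕ p1 = T ⊕ F = T
¬((p2 ↑ (p2 ⊕ (p3 ⊕ p4))) ⊕ p1) = ¬T = F
p4 ⊕ ¬((p2 ↑ (p2 ⊕ (p3 ⊕ p4))) ⊕ p1) = T ⊕ F = T
p2 ⊕ (p4 ⊕ ¬((p2 ↑ (p2 ⊕ (p3 ⊕ p4))) ⊕ p1)) = F ⊕ T = T
((p5 ⊕ p1) ⊕ ((p1 ↓ p4) ↓ (p3 ⊕ p4))) ↓ (p2 ⊕ (p4 ⊕ ¬((p2 ↑ (p2 ⊕ (p3 ⊕ p4))) ⊕ p1))) = T ↓ T = F
(p5 ↓ (p3 ↔ p5)) ↔ (((p5 ⊕ p1) ⊕ ((p1 ↓ p4) ↓ (p3 ⊕ p4))) ↓ (p2 ⊕ (p4 ⊕ ¬((p2 ↑ (p2 ⊕ (p3 ⊕ p4))) ⊕ p1)))) = F ↔ F = T

T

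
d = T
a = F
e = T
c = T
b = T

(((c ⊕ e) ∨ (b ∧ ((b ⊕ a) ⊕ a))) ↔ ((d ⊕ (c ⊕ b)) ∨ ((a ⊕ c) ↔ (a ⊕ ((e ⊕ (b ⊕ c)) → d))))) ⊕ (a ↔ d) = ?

T

Substituting d=T, a=F, e=T, c=T, b=T:
c ⊕ e = T ⊕ T = F
b ⊕ a = T ⊕ F = T
(b ⊕ a) ⊕ a = T ⊕ F = T
b ∧ ((b ⊕ a) ⊕ a) = T ∧ T = T
(c ⊕ e) ∨ (b ∧ ((b ⊕ a) ⊕ a)) = F ∨ T = T
c ⊕ b = T ⊕ T = F
d ⊕ (c ⊕ b) = T ⊕ F = T
a ⊕ c = F ⊕ T = T
b ⊕ c = T ⊕ T = F
e ⊕ (b ⊕ c) = T ⊕ F = T
(e ⊕ (b ⊕ c)) → d = T → T = T
a ⊕ ((e ⊕ (b ⊕ c)) → d) = F ⊕ T = T
(a ⊕ c) ↔ (a ⊕ ((e ⊕ (b ⊕ c)) → d)) = T ↔ T = T
(d ⊕ (c ⊕ b)) ∨ ((a ⊕ c) ↔ (a ⊕ ((e ⊕ (b ⊕ c)) → d))) = T ∨ T = T
((c ⊕ e) ∨ (b ∧ ((b ⊕ a) ⊕ a))) ↔ ((d ⊕ (c ⊕ b)) ∨ ((a ⊕ c) ↔ (a ⊕ ((e ⊕ (b ⊕ c)) → d)))) = T ↔ T = T
a ↔ d = F ↔ T = F
(((c ⊕ e) ∨ (b ∧ ((b ⊕ a) ⊕ a))) ↔ ((d ⊕ (c ⊕ b)) ∨ ((a ⊕ c) ↔ (a ⊕ ((e ⊕ (b ⊕ c)) → d))))) ⊕ (a ↔ d) = T ⊕ F = T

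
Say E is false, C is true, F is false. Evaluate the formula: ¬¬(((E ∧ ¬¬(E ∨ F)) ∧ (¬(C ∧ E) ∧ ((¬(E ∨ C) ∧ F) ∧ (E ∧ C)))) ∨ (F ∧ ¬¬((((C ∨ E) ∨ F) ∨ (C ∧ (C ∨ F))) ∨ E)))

False

E ∨ F = False ∨ False = False
¬(E ∨ F) = ¬False = True
¬¬(E ∨ F) = ¬True = False
E ∧ ¬¬(E ∨ F) = False ∧ False = False
C ∧ E = True ∧ False = False
¬(C ∧ E) = ¬False = True
E ∨ C = False ∨ True = True
¬(E ∨ C) = ¬True = False
¬(E ∨ C) ∧ F = False ∧ False = False
E ∧ C = False ∧ True = False
(¬(E ∨ C) ∧ F) ∧ (E ∧ C) = False ∧ False = False
¬(C ∧ E) ∧ ((¬(E ∨ C) ∧ F) ∧ (E ∧ C)) = True ∧ False = False
(E ∧ ¬¬(E ∨ F)) ∧ (¬(C ∧ E) ∧ ((¬(E ∨ C) ∧ F) ∧ (E ∧ C))) = False ∧ False = False
C ∨ E = True ∨ False = True
(C ∨ E) ∨ F = True ∨ False = True
C ∨ F = True ∨ False = True
C ∧ (C ∨ F) = True ∧ True = True
((C ∨ E) ∨ F) ∨ (C ∧ (C ∨ F)) = True ∨ True = True
(((C ∨ E) ∨ F) ∨ (C ∧ (C ∨ F))) ∨ E = True ∨ False = True
¬((((C ∨ E) ∨ F) ∨ (C ∧ (C ∨ F))) ∨ E) = ¬True = False
¬¬((((C ∨ E) ∨ F) ∨ (C ∧ (C ∨ F))) ∨ E) = ¬False = True
F ∧ ¬¬((((C ∨ E) ∨ F) ∨ (C ∧ (C ∨ F))) ∨ E) = False ∧ True = False
((E ∧ ¬¬(E ∨ F)) ∧ (¬(C ∧ E) ∧ ((¬(E ∨ C) ∧ F) ∧ (E ∧ C)))) ∨ (F ∧ ¬¬((((C ∨ E) ∨ F) ∨ (C ∧ (C ∨ F))) ∨ E)) = False ∨ False = False
¬(((E ∧ ¬¬(E ∨ F)) ∧ (¬(C ∧ E) ∧ ((¬(E ∨ C) ∧ F) ∧ (E ∧ C)))) ∨ (F ∧ ¬¬((((C ∨ E) ∨ F) ∨ (C ∧ (C ∨ F))) ∨ E))) = ¬False = True
¬¬(((E ∧ ¬¬(E ∨ F)) ∧ (¬(C ∧ E) ∧ ((¬(E ∨ C) ∧ F) ∧ (E ∧ C)))) ∨ (F ∧ ¬¬((((C ∨ E) ∨ F) ∨ (C ∧ (C ∨ F))) ∨ E))) = ¬True = False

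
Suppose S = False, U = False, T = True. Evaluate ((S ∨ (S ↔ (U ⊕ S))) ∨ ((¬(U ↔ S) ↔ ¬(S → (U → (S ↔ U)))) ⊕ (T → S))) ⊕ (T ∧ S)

U ⊕ S = False ⊕ False = False
S ↔ (U ⊕ S) = False ↔ False = True
S ∨ (S ↔ (U ⊕ S)) = False ∨ True = True
U ↔ S = False ↔ False = True
¬(U ↔ S) = ¬True = False
S ↔ U = False ↔ False = True
U → (S ↔ U) = False → True = True
S → (U → (S ↔ U)) = False → True = True
¬(S → (U → (S ↔ U))) = ¬True = False
¬(U ↔ S) ↔ ¬(S → (U → (S ↔ U))) = False ↔ False = True
T → S = True → False = False
(¬(U ↔ S) ↔ ¬(S → (U → (S ↔ U)))) ⊕ (T → S) = True ⊕ False = True
(S ∨ (S ↔ (U ⊕ S))) ∨ ((¬(U ↔ S) ↔ ¬(S → (U → (S ↔ U)))) ⊕ (T → S)) = True ∨ True = True
T ∧ S = True ∧ False = False
((S ∨ (S ↔ (U ⊕ S))) ∨ ((¬(U ↔ S) ↔ ¬(S → (U → (S ↔ U)))) ⊕ (T → S))) ⊕ (T ∧ S) = True ⊕ False = True

True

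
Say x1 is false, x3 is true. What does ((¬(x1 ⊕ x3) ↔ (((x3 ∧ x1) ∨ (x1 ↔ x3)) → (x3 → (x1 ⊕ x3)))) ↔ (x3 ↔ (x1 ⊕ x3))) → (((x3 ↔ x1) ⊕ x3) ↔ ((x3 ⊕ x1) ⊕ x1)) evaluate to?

x1 ⊕ x3 = F ⊕ T = T
¬(x1 ⊕ x3) = ¬T = F
x3 ∧ x1 = T ∧ F = F
x1 ↔ x3 = F ↔ T = F
(x3 ∧ x1) ∨ (x1 ↔ x3) = F ∨ F = F
x1 ⊕ x3 = F ⊕ T = T
x3 → (x1 ⊕ x3) = T → T = T
((x3 ∧ x1) ∨ (x1 ↔ x3)) → (x3 → (x1 ⊕ x3)) = F → T = T
¬(x1 ⊕ x3) ↔ (((x3 ∧ x1) ∨ (x1 ↔ x3)) → (x3 → (x1 ⊕ x3))) = F ↔ T = F
x1 ⊕ x3 = F ⊕ T = T
x3 ↔ (x1 ⊕ x3) = T ↔ T = T
(¬(x1 ⊕ x3) ↔ (((x3 ∧ x1) ∨ (x1 ↔ x3)) → (x3 → (x1 ⊕ x3)))) ↔ (x3 ↔ (x1 ⊕ x3)) = F ↔ T = F
x3 ↔ x1 = T ↔ F = F
(x3 ↔ x1) ⊕ x3 = F ⊕ T = T
x3 ⊕ x1 = T ⊕ F = T
(x3 ⊕ x1) ⊕ x1 = T ⊕ F = T
((x3 ↔ x1) ⊕ x3) ↔ ((x3 ⊕ x1) ⊕ x1) = T ↔ T = T
((¬(x1 ⊕ x3) ↔ (((x3 ∧ x1) ∨ (x1 ↔ x3)) → (x3 → (x1 ⊕ x3)))) ↔ (x3 ↔ (x1 ⊕ x3))) → (((x3 ↔ x1) ⊕ x3) ↔ ((x3 ⊕ x1) ⊕ x1)) = F → T = T

T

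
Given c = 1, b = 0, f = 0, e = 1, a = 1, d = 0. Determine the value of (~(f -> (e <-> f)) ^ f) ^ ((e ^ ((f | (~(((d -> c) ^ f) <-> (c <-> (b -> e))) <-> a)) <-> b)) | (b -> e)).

Substituting c=1, b=0, f=0, e=1, a=1, d=0:
e <-> f = 1 <-> 0 = 0
f -> (e <-> f) = 0 -> 0 = 1
~(f -> (e <-> f)) = ~1 = 0
~(f -> (e <-> f)) ^ f = 0 ^ 0 = 0
d -> c = 0 -> 1 = 1
(d -> c) ^ f = 1 ^ 0 = 1
b -> e = 0 -> 1 = 1
c <-> (b -> e) = 1 <-> 1 = 1
((d -> c) ^ f) <-> (c <-> (b -> e)) = 1 <-> 1 = 1
~(((d -> c) ^ f) <-> (c <-> (b -> e))) = ~1 = 0
~(((d -> c) ^ f) <-> (c <-> (b -> e))) <-> a = 0 <-> 1 = 0
f | (~(((d -> c) ^ f) <-> (c <-> (b -> e))) <-> a) = 0 | 0 = 0
(f | (~(((d -> c) ^ f) <-> (c <-> (b -> e))) <-> a)) <-> b = 0 <-> 0 = 1
e ^ ((f | (~(((d -> c) ^ f) <-> (c <-> (b -> e))) <-> a)) <-> b) = 1 ^ 1 = 0
b -> e = 0 -> 1 = 1
(e ^ ((f | (~(((d -> c) ^ f) <-> (c <-> (b -> e))) <-> a)) <-> b)) | (b -> e) = 0 | 1 = 1
(~(f -> (e <-> f)) ^ f) ^ ((e ^ ((f | (~(((d -> c) ^ f) <-> (c <-> (b -> e))) <-> a)) <-> b)) | (b -> e)) = 0 ^ 1 = 1

1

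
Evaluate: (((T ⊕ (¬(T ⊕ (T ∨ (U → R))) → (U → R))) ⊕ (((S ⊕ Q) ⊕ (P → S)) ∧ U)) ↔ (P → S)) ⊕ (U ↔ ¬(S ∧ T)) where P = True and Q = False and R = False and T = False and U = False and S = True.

True

U → R = False → False = True
T ∨ (U → R) = False ∨ True = True
T ⊕ (T ∨ (U → R)) = False ⊕ True = True
¬(T ⊕ (T ∨ (U → R))) = ¬True = False
U → R = False → False = True
¬(T ⊕ (T ∨ (U → R))) → (U → R) = False → True = True
T ⊕ (¬(T ⊕ (T ∨ (U → R))) → (U → R)) = False ⊕ True = True
S ⊕ Q = True ⊕ False = True
P → S = True → True = True
(S ⊕ Q) ⊕ (P → S) = True ⊕ True = False
((S ⊕ Q) ⊕ (P → S)) ∧ U = False ∧ False = False
(T ⊕ (¬(T ⊕ (T ∨ (U → R))) → (U → R))) ⊕ (((S ⊕ Q) ⊕ (P → S)) ∧ U) = True ⊕ False = True
P → S = True → True = True
((T ⊕ (¬(T ⊕ (T ∨ (U → R))) → (U → R))) ⊕ (((S ⊕ Q) ⊕ (P → S)) ∧ U)) ↔ (P → S) = True ↔ True = True
S ∧ T = True ∧ False = False
¬(S ∧ T) = ¬False = True
U ↔ ¬(S ∧ T) = False ↔ True = False
(((T ⊕ (¬(T ⊕ (T ∨ (U → R))) → (U → R))) ⊕ (((S ⊕ Q) ⊕ (P → S)) ∧ U)) ↔ (P → S)) ⊕ (U ↔ ¬(S ∧ T)) = True ⊕ False = True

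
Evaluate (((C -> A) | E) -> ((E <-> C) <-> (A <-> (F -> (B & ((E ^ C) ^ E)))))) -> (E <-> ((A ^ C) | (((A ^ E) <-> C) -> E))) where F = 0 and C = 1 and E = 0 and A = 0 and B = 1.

C -> A = 1 -> 0 = 0
(C -> A) | E = 0 | 0 = 0
E <-> C = 0 <-> 1 = 0
E ^ C = 0 ^ 1 = 1
(E ^ C) ^ E = 1 ^ 0 = 1
B & ((E ^ C) ^ E) = 1 & 1 = 1
F -> (B & ((E ^ C) ^ E)) = 0 -> 1 = 1
A <-> (F -> (B & ((E ^ C) ^ E))) = 0 <-> 1 = 0
(E <-> C) <-> (A <-> (F -> (B & ((E ^ C) ^ E)))) = 0 <-> 0 = 1
((C -> A) | E) -> ((E <-> C) <-> (A <-> (F -> (B & ((E ^ C) ^ E))))) = 0 -> 1 = 1
A ^ C = 0 ^ 1 = 1
A ^ E = 0 ^ 0 = 0
(A ^ E) <-> C = 0 <-> 1 = 0
((A ^ E) <-> C) -> E = 0 -> 0 = 1
(A ^ C) | (((A ^ E) <-> C) -> E) = 1 | 1 = 1
E <-> ((A ^ C) | (((A ^ E) <-> C) -> E)) = 0 <-> 1 = 0
(((C -> A) | E) -> ((E <-> C) <-> (A <-> (F -> (B & ((E ^ C) ^ E)))))) -> (E <-> ((A ^ C) | (((A ^ E) <-> C) -> E))) = 1 -> 0 = 0

0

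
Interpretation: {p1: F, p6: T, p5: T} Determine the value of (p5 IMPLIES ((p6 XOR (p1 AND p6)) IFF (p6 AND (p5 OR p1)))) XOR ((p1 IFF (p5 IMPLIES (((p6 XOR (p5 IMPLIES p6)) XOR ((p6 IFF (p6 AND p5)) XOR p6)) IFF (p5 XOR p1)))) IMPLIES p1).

Substituting p1=F, p6=T, p5=T:
p1 AND p6 = F AND T = F
p6 XOR (p1 AND p6) = T XOR F = T
p5 OR p1 = T OR F = T
p6 AND (p5 OR p1) = T AND T = T
(p6 XOR (p1 AND p6)) IFF (p6 AND (p5 OR p1)) = T IFF T = T
p5 IMPLIES ((p6 XOR (p1 AND p6)) IFF (p6 AND (p5 OR p1))) = T IMPLIES T = T
p5 IMPLIES p6 = T IMPLIES T = T
p6 XOR (p5 IMPLIES p6) = T XOR T = F
p6 AND p5 = T AND T = T
p6 IFF (p6 AND p5) = T IFF T = T
(p6 IFF (p6 AND p5)) XOR p6 = T XOR T = F
(p6 XOR (p5 IMPLIES p6)) XOR ((p6 IFF (p6 AND p5)) XOR p6) = F XOR F = F
p5 XOR p1 = T XOR F = T
((p6 XOR (p5 IMPLIES p6)) XOR ((p6 IFF (p6 AND p5)) XOR p6)) IFF (p5 XOR p1) = F IFF T = F
p5 IMPLIES (((p6 XOR (p5 IMPLIES p6)) XOR ((p6 IFF (p6 AND p5)) XOR p6)) IFF (p5 XOR p1)) = T IMPLIES F = F
p1 IFF (p5 IMPLIES (((p6 XOR (p5 IMPLIES p6)) XOR ((p6 IFF (p6 AND p5)) XOR p6)) IFF (p5 XOR p1))) = F IFF F = T
(p1 IFF (p5 IMPLIES (((p6 XOR (p5 IMPLIES p6)) XOR ((p6 IFF (p6 AND p5)) XOR p6)) IFF (p5 XOR p1)))) IMPLIES p1 = T IMPLIES F = F
(p5 IMPLIES ((p6 XOR (p1 AND p6)) IFF (p6 AND (p5 OR p1)))) XOR ((p1 IFF (p5 IMPLIES (((p6 XOR (p5 IMPLIES p6)) XOR ((p6 IFF (p6 AND p5)) XOR p6)) IFF (p5 XOR p1)))) IMPLIES p1) = T XOR F = T

T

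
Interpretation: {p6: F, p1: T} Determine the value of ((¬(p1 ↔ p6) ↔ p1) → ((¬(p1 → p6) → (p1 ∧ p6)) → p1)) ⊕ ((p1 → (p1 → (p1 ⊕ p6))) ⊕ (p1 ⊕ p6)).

T

p1 ↔ p6 = T ↔ F = F
¬(p1 ↔ p6) = ¬F = T
¬(p1 ↔ p6) ↔ p1 = T ↔ T = T
p1 → p6 = T → F = F
¬(p1 → p6) = ¬F = T
p1 ∧ p6 = T ∧ F = F
¬(p1 → p6) → (p1 ∧ p6) = T → F = F
(¬(p1 → p6) → (p1 ∧ p6)) → p1 = F → T = T
(¬(p1 ↔ p6) ↔ p1) → ((¬(p1 → p6) → (p1 ∧ p6)) → p1) = T → T = T
p1 ⊕ p6 = T ⊕ F = T
p1 → (p1 ⊕ p6) = T → T = T
p1 → (p1 → (p1 ⊕ p6)) = T → T = T
p1 ⊕ p6 = T ⊕ F = T
(p1 → (p1 → (p1 ⊕ p6))) ⊕ (p1 ⊕ p6) = T ⊕ T = F
((¬(p1 ↔ p6) ↔ p1) → ((¬(p1 → p6) → (p1 ∧ p6)) → p1)) ⊕ ((p1 → (p1 → (p1 ⊕ p6))) ⊕ (p1 ⊕ p6)) = T ⊕ F = T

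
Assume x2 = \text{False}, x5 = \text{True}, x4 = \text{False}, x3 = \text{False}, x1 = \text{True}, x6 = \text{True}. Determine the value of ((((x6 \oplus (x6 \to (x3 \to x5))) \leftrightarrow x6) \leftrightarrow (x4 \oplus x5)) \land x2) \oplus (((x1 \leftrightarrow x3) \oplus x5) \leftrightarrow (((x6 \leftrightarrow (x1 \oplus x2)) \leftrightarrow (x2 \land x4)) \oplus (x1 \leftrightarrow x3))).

x3 \to x5 = \text{False} \to \text{True} = \text{True}
x6 \to (x3 \to x5) = \text{True} \to \text{True} = \text{True}
x6 \oplus (x6 \to (x3 \to x5)) = \text{True} \oplus \text{True} = \text{False}
(x6 \oplus (x6 \to (x3 \to x5))) \leftrightarrow x6 = \text{False} \leftrightarrow \text{True} = \text{False}
x4 \oplus x5 = \text{False} \oplus \text{True} = \text{True}
((x6 \oplus (x6 \to (x3 \to x5))) \leftrightarrow x6) \leftrightarrow (x4 \oplus x5) = \text{False} \leftrightarrow \text{True} = \text{False}
(((x6 \oplus (x6 \to (x3 \to x5))) \leftrightarrow x6) \leftrightarrow (x4 \oplus x5)) \land x2 = \text{False} \land \text{False} = \text{False}
x1 \leftrightarrow x3 = \text{True} \leftrightarrow \text{False} = \text{False}
(x1 \leftrightarrow x3) \oplus x5 = \text{False} \oplus \text{True} = \text{True}
x1 \oplus x2 = \text{True} \oplus \text{False} = \text{True}
x6 \leftrightarrow (x1 \oplus x2) = \text{True} \leftrightarrow \text{True} = \text{True}
x2 \land x4 = \text{False} \land \text{False} = \text{False}
(x6 \leftrightarrow (x1 \oplus x2)) \leftrightarrow (x2 \land x4) = \text{True} \leftrightarrow \text{False} = \text{False}
x1 \leftrightarrow x3 = \text{True} \leftrightarrow \text{False} = \text{False}
((x6 \leftrightarrow (x1 \oplus x2)) \leftrightarrow (x2 \land x4)) \oplus (x1 \leftrightarrow x3) = \text{False} \oplus \text{False} = \text{False}
((x1 \leftrightarrow x3) \oplus x5) \leftrightarrow (((x6 \leftrightarrow (x1 \oplus x2)) \leftrightarrow (x2 \land x4)) \oplus (x1 \leftrightarrow x3)) = \text{True} \leftrightarrow \text{False} = \text{False}
((((x6 \oplus (x6 \to (x3 \to x5))) \leftrightarrow x6) \leftrightarrow (x4 \oplus x5)) \land x2) \oplus (((x1 \leftrightarrow x3) \oplus x5) \leftrightarrow (((x6 \leftrightarrow (x1 \oplus x2)) \leftrightarrow (x2 \land x4)) \oplus (x1 \leftrightarrow x3))) = \text{False} \oplus \text{False} = \text{False}

\text{False}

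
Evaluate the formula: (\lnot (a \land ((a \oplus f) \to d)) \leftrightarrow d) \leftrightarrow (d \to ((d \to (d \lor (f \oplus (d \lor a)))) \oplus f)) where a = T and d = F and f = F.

a \oplus f = T \oplus F = T
(a \oplus f) \to d = T \to F = F
a \land ((a \oplus f) \to d) = T \land F = F
\lnot (a \land ((a \oplus f) \to d)) = \lnot F = T
\lnot (a \land ((a \oplus f) \to d)) \leftrightarrow d = T \leftrightarrow F = F
d \lor a = F \lor T = T
f \oplus (d \lor a) = F \oplus T = T
d \lor (f \oplus (d \lor a)) = F \lor T = T
d \to (d \lor (f \oplus (d \lor a))) = F \to T = T
(d \to (d \lor (f \oplus (d \lor a)))) \oplus f = T \oplus F = T
d \to ((d \to (d \lor (f \oplus (d \lor a)))) \oplus f) = F \to T = T
(\lnot (a \land ((a \oplus f) \to d)) \leftrightarrow d) \leftrightarrow (d \to ((d \to (d \lor (f \oplus (d \lor a)))) \oplus f)) = F \leftrightarrow T = F

F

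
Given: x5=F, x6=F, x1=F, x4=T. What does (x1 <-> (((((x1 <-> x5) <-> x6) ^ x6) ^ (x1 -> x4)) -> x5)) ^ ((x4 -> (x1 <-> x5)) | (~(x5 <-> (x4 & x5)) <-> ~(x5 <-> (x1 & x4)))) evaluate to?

F

x1 <-> x5 = F <-> F = T
(x1 <-> x5) <-> x6 = T <-> F = F
((x1 <-> x5) <-> x6) ^ x6 = F ^ F = F
x1 -> x4 = F -> T = T
(((x1 <-> x5) <-> x6) ^ x6) ^ (x1 -> x4) = F ^ T = T
((((x1 <-> x5) <-> x6) ^ x6) ^ (x1 -> x4)) -> x5 = T -> F = F
x1 <-> (((((x1 <-> x5) <-> x6) ^ x6) ^ (x1 -> x4)) -> x5) = F <-> F = T
x1 <-> x5 = F <-> F = T
x4 -> (x1 <-> x5) = T -> T = T
x4 & x5 = T & F = F
x5 <-> (x4 & x5) = F <-> F = T
~(x5 <-> (x4 & x5)) = ~T = F
x1 & x4 = F & T = F
x5 <-> (x1 & x4) = F <-> F = T
~(x5 <-> (x1 & x4)) = ~T = F
~(x5 <-> (x4 & x5)) <-> ~(x5 <-> (x1 & x4)) = F <-> F = T
(x4 -> (x1 <-> x5)) | (~(x5 <-> (x4 & x5)) <-> ~(x5 <-> (x1 & x4))) = T | T = T
(x1 <-> (((((x1 <-> x5) <-> x6) ^ x6) ^ (x1 -> x4)) -> x5)) ^ ((x4 -> (x1 <-> x5)) | (~(x5 <-> (x4 & x5)) <-> ~(x5 <-> (x1 & x4)))) = T ^ T = F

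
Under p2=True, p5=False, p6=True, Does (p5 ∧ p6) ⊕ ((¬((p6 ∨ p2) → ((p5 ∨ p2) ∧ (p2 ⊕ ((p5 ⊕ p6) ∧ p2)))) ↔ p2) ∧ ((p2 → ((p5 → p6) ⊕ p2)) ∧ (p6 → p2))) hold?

False

p5 ∧ p6 = False ∧ True = False
p6 ∨ p2 = True ∨ True = True
p5 ∨ p2 = False ∨ True = True
p5 ⊕ p6 = False ⊕ True = True
(p5 ⊕ p6) ∧ p2 = True ∧ True = True
p2 ⊕ ((p5 ⊕ p6) ∧ p2) = True ⊕ True = False
(p5 ∨ p2) ∧ (p2 ⊕ ((p5 ⊕ p6) ∧ p2)) = True ∧ False = False
(p6 ∨ p2) → ((p5 ∨ p2) ∧ (p2 ⊕ ((p5 ⊕ p6) ∧ p2))) = True → False = False
¬((p6 ∨ p2) → ((p5 ∨ p2) ∧ (p2 ⊕ ((p5 ⊕ p6) ∧ p2)))) = ¬False = True
¬((p6 ∨ p2) → ((p5 ∨ p2) ∧ (p2 ⊕ ((p5 ⊕ p6) ∧ p2)))) ↔ p2 = True ↔ True = True
p5 → p6 = False → True = True
(p5 → p6) ⊕ p2 = True ⊕ True = False
p2 → ((p5 → p6) ⊕ p2) = True → False = False
p6 → p2 = True → True = True
(p2 → ((p5 → p6) ⊕ p2)) ∧ (p6 → p2) = False ∧ True = False
(¬((p6 ∨ p2) → ((p5 ∨ p2) ∧ (p2 ⊕ ((p5 ⊕ p6) ∧ p2)))) ↔ p2) ∧ ((p2 → ((p5 → p6) ⊕ p2)) ∧ (p6 → p2)) = True ∧ False = False
(p5 ∧ p6) ⊕ ((¬((p6 ∨ p2) → ((p5 ∨ p2) ∧ (p2 ⊕ ((p5 ⊕ p6) ∧ p2)))) ↔ p2) ∧ ((p2 → ((p5 → p6) ⊕ p2)) ∧ (p6 → p2))) = False ⊕ False = False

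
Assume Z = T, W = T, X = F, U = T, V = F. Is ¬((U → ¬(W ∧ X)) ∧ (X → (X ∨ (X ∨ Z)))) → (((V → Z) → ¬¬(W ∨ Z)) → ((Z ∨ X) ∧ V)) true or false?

Substituting Z=T, W=T, X=F, U=T, V=F:
W ∧ X = T ∧ F = F
¬(W ∧ X) = ¬F = T
U → ¬(W ∧ X) = T → T = T
X ∨ Z = F ∨ T = T
X ∨ (X ∨ Z) = F ∨ T = T
X → (X ∨ (X ∨ Z)) = F → T = T
(U → ¬(W ∧ X)) ∧ (X → (X ∨ (X ∨ Z))) = T ∧ T = T
¬((U → ¬(W ∧ X)) ∧ (X → (X ∨ (X ∨ Z)))) = ¬T = F
V → Z = F → T = T
W ∨ Z = T ∨ T = T
¬(W ∨ Z) = ¬T = F
¬¬(W ∨ Z) = ¬F = T
(V → Z) → ¬¬(W ∨ Z) = T → T = T
Z ∨ X = T ∨ F = T
(Z ∨ X) ∧ V = T ∧ F = F
((V → Z) → ¬¬(W ∨ Z)) → ((Z ∨ X) ∧ V) = T → F = F
¬((U → ¬(W ∧ X)) ∧ (X → (X ∨ (X ∨ Z)))) → (((V → Z) → ¬¬(W ∨ Z)) → ((Z ∨ X) ∧ V)) = F → F = T

T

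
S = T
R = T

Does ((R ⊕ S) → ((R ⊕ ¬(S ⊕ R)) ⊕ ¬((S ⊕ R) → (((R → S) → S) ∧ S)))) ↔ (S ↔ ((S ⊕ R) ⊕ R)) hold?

T

R ⊕ S = T ⊕ T = F
S ⊕ R = T ⊕ T = F
¬(S ⊕ R) = ¬F = T
R ⊕ ¬(S ⊕ R) = T ⊕ T = F
S ⊕ R = T ⊕ T = F
R → S = T → T = T
(R → S) → S = T → T = T
((R → S) → S) ∧ S = T ∧ T = T
(S ⊕ R) → (((R → S) → S) ∧ S) = F → T = T
¬((S ⊕ R) → (((R → S) → S) ∧ S)) = ¬T = F
(R ⊕ ¬(S ⊕ R)) ⊕ ¬((S ⊕ R) → (((R → S) → S) ∧ S)) = F ⊕ F = F
(R ⊕ S) → ((R ⊕ ¬(S ⊕ R)) ⊕ ¬((S ⊕ R) → (((R → S) → S) ∧ S))) = F → F = T
S ⊕ R = T ⊕ T = F
(S ⊕ R) ⊕ R = F ⊕ T = T
S ↔ ((S ⊕ R) ⊕ R) = T ↔ T = T
((R ⊕ S) → ((R ⊕ ¬(S ⊕ R)) ⊕ ¬((S ⊕ R) → (((R → S) → S) ∧ S)))) ↔ (S ↔ ((S ⊕ R) ⊕ R)) = T ↔ T = T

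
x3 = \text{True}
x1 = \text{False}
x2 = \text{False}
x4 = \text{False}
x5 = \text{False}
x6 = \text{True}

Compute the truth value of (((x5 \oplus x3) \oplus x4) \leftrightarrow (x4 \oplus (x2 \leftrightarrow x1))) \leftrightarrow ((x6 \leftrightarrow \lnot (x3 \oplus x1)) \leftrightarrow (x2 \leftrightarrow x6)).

\text{True}

Substituting x3=\text{True}, x1=\text{False}, x2=\text{False}, x4=\text{False}, x5=\text{False}, x6=\text{True}:
x5 \oplus x3 = \text{False} \oplus \text{True} = \text{True}
(x5 \oplus x3) \oplus x4 = \text{True} \oplus \text{False} = \text{True}
x2 \leftrightarrow x1 = \text{False} \leftrightarrow \text{False} = \text{True}
x4 \oplus (x2 \leftrightarrow x1) = \text{False} \oplus \text{True} = \text{True}
((x5 \oplus x3) \oplus x4) \leftrightarrow (x4 \oplus (x2 \leftrightarrow x1)) = \text{True} \leftrightarrow \text{True} = \text{True}
x3 \oplus x1 = \text{True} \oplus \text{False} = \text{True}
\lnot (x3 \oplus x1) = \lnot \text{True} = \text{False}
x6 \leftrightarrow \lnot (x3 \oplus x1) = \text{True} \leftrightarrow \text{False} = \text{False}
x2 \leftrightarrow x6 = \text{False} \leftrightarrow \text{True} = \text{False}
(x6 \leftrightarrow \lnot (x3 \oplus x1)) \leftrightarrow (x2 \leftrightarrow x6) = \text{False} \leftrightarrow \text{False} = \text{True}
(((x5 \oplus x3) \oplus x4) \leftrightarrow (x4 \oplus (x2 \leftrightarrow x1))) \leftrightarrow ((x6 \leftrightarrow \lnot (x3 \oplus x1)) \leftrightarrow (x2 \leftrightarrow x6)) = \text{True} \leftrightarrow \text{True} = \text{True}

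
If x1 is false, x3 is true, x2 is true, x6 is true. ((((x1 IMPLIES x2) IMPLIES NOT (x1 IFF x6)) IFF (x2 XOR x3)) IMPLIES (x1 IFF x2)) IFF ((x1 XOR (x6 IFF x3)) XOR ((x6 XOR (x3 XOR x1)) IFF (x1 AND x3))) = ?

False

x1 IMPLIES x2 = False IMPLIES True = True
x1 IFF x6 = False IFF True = False
NOT (x1 IFF x6) = NOT False = True
(x1 IMPLIES x2) IMPLIES NOT (x1 IFF x6) = True IMPLIES True = True
x2 XOR x3 = True XOR True = False
((x1 IMPLIES x2) IMPLIES NOT (x1 IFF x6)) IFF (x2 XOR x3) = True IFF False = False
x1 IFF x2 = False IFF True = False
(((x1 IMPLIES x2) IMPLIES NOT (x1 IFF x6)) IFF (x2 XOR x3)) IMPLIES (x1 IFF x2) = False IMPLIES False = True
x6 IFF x3 = True IFF True = True
x1 XOR (x6 IFF x3) = False XOR True = True
x3 XOR x1 = True XOR False = True
x6 XOR (x3 XOR x1) = True XOR True = False
x1 AND x3 = False AND True = False
(x6 XOR (x3 XOR x1)) IFF (x1 AND x3) = False IFF False = True
(x1 XOR (x6 IFF x3)) XOR ((x6 XOR (x3 XOR x1)) IFF (x1 AND x3)) = True XOR True = False
((((x1 IMPLIES x2) IMPLIES NOT (x1 IFF x6)) IFF (x2 XOR x3)) IMPLIES (x1 IFF x2)) IFF ((x1 XOR (x6 IFF x3)) XOR ((x6 XOR (x3 XOR x1)) IFF (x1 AND x3))) = True IFF False = False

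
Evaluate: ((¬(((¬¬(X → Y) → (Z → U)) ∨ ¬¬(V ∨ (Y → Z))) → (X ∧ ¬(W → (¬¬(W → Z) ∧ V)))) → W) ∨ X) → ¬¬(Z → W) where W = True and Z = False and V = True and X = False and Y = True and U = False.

Substituting W=True, Z=False, V=True, X=False, Y=True, U=False:
X → Y = False → True = True
¬(X → Y) = ¬True = False
¬¬(X → Y) = ¬False = True
Z → U = False → False = True
¬¬(X → Y) → (Z → U) = True → True = True
Y → Z = True → False = False
V ∨ (Y → Z) = True ∨ False = True
¬(V ∨ (Y → Z)) = ¬True = False
¬¬(V ∨ (Y → Z)) = ¬False = True
(¬¬(X → Y) → (Z → U)) ∨ ¬¬(V ∨ (Y → Z)) = True ∨ True = True
W → Z = True → False = False
¬(W → Z) = ¬False = True
¬¬(W → Z) = ¬True = False
¬¬(W → Z) ∧ V = False ∧ True = False
W → (¬¬(W → Z) ∧ V) = True → False = False
¬(W → (¬¬(W → Z) ∧ V)) = ¬False = True
X ∧ ¬(W → (¬¬(W → Z) ∧ V)) = False ∧ True = False
((¬¬(X → Y) → (Z → U)) ∨ ¬¬(V ∨ (Y → Z))) → (X ∧ ¬(W → (¬¬(W → Z) ∧ V))) = True → False = False
¬(((¬¬(X → Y) → (Z → U)) ∨ ¬¬(V ∨ (Y → Z))) → (X ∧ ¬(W → (¬¬(W → Z) ∧ V)))) = ¬False = True
¬(((¬¬(X → Y) → (Z → U)) ∨ ¬¬(V ∨ (Y → Z))) → (X ∧ ¬(W → (¬¬(W → Z) ∧ V)))) → W = True → True = True
(¬(((¬¬(X → Y) → (Z → U)) ∨ ¬¬(V ∨ (Y → Z))) → (X ∧ ¬(W → (¬¬(W → Z) ∧ V)))) → W) ∨ X = True ∨ False = True
Z → W = False → True = True
¬(Z → W) = ¬True = False
¬¬(Z → W) = ¬False = True
((¬(((¬¬(X → Y) → (Z → U)) ∨ ¬¬(V ∨ (Y → Z))) → (X ∧ ¬(W → (¬¬(W → Z) ∧ V)))) → W) ∨ X) → ¬¬(Z → W) = True → True = True

True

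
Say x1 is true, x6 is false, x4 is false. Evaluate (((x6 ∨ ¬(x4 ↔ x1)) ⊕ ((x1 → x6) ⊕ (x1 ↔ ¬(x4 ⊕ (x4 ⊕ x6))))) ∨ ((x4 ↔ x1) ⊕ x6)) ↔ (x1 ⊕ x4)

x4 ↔ x1 = False ↔ True = False
¬(x4 ↔ x1) = ¬False = True
x6 ∨ ¬(x4 ↔ x1) = False ∨ True = True
x1 → x6 = True → False = False
x4 ⊕ x6 = False ⊕ False = False
x4 ⊕ (x4 ⊕ x6) = False ⊕ False = False
¬(x4 ⊕ (x4 ⊕ x6)) = ¬False = True
x1 ↔ ¬(x4 ⊕ (x4 ⊕ x6)) = True ↔ True = True
(x1 → x6) ⊕ (x1 ↔ ¬(x4 ⊕ (x4 ⊕ x6))) = False ⊕ True = True
(x6 ∨ ¬(x4 ↔ x1)) ⊕ ((x1 → x6) ⊕ (x1 ↔ ¬(x4 ⊕ (x4 ⊕ x6)))) = True ⊕ True = False
x4 ↔ x1 = False ↔ True = False
(x4 ↔ x1) ⊕ x6 = False ⊕ False = False
((x6 ∨ ¬(x4 ↔ x1)) ⊕ ((x1 → x6) ⊕ (x1 ↔ ¬(x4 ⊕ (x4 ⊕ x6))))) ∨ ((x4 ↔ x1) ⊕ x6) = False ∨ False = False
x1 ⊕ x4 = True ⊕ False = True
(((x6 ∨ ¬(x4 ↔ x1)) ⊕ ((x1 → x6) ⊕ (x1 ↔ ¬(x4 ⊕ (x4 ⊕ x6))))) ∨ ((x4 ↔ x1) ⊕ x6)) ↔ (x1 ⊕ x4) = False ↔ True = False

False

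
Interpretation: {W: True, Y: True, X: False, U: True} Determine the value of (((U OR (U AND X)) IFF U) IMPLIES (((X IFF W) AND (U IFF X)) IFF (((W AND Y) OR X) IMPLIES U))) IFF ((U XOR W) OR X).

U AND X = True AND False = False
U OR (U AND X) = True OR False = True
(U OR (U AND X)) IFF U = True IFF True = True
X IFF W = False IFF True = False
U IFF X = True IFF False = False
(X IFF W) AND (U IFF X) = False AND False = False
W AND Y = True AND True = True
(W AND Y) OR X = True OR False = True
((W AND Y) OR X) IMPLIES U = True IMPLIES True = True
((X IFF W) AND (U IFF X)) IFF (((W AND Y) OR X) IMPLIES U) = False IFF True = False
((U OR (U AND X)) IFF U) IMPLIES (((X IFF W) AND (U IFF X)) IFF (((W AND Y) OR X) IMPLIES U)) = True IMPLIES False = False
U XOR W = True XOR True = False
(U XOR W) OR X = False OR False = False
(((U OR (U AND X)) IFF U) IMPLIES (((X IFF W) AND (U IFF X)) IFF (((W AND Y) OR X) IMPLIES U))) IFF ((U XOR W) OR X) = False IFF False = True

True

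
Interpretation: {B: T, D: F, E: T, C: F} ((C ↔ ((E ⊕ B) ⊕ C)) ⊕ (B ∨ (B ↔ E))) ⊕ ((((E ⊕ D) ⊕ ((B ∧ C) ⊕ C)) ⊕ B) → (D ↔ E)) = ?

T

Substituting B=T, D=F, E=T, C=F:
E ⊕ B = T ⊕ T = F
(E ⊕ B) ⊕ C = F ⊕ F = F
C ↔ ((E ⊕ B) ⊕ C) = F ↔ F = T
B ↔ E = T ↔ T = T
B ∨ (B ↔ E) = T ∨ T = T
(C ↔ ((E ⊕ B) ⊕ C)) ⊕ (B ∨ (B ↔ E)) = T ⊕ T = F
E ⊕ D = T ⊕ F = T
B ∧ C = T ∧ F = F
(B ∧ C) ⊕ C = F ⊕ F = F
(E ⊕ D) ⊕ ((B ∧ C) ⊕ C) = T ⊕ F = T
((E ⊕ D) ⊕ ((B ∧ C) ⊕ C)) ⊕ B = T ⊕ T = F
D ↔ E = F ↔ T = F
(((E ⊕ D) ⊕ ((B ∧ C) ⊕ C)) ⊕ B) → (D ↔ E) = F → F = T
((C ↔ ((E ⊕ B) ⊕ C)) ⊕ (B ∨ (B ↔ E))) ⊕ ((((E ⊕ D) ⊕ ((B ∧ C) ⊕ C)) ⊕ B) → (D ↔ E)) = F ⊕ T = T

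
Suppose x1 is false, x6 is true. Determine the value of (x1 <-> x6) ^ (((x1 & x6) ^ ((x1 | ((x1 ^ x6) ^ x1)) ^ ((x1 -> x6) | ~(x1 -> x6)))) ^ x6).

T

x1 <-> x6 = F <-> T = F
x1 & x6 = F & T = F
x1 ^ x6 = F ^ T = T
(x1 ^ x6) ^ x1 = T ^ F = T
x1 | ((x1 ^ x6) ^ x1) = F | T = T
x1 -> x6 = F -> T = T
x1 -> x6 = F -> T = T
~(x1 -> x6) = ~T = F
(x1 -> x6) | ~(x1 -> x6) = T | F = T
(x1 | ((x1 ^ x6) ^ x1)) ^ ((x1 -> x6) | ~(x1 -> x6)) = T ^ T = F
(x1 & x6) ^ ((x1 | ((x1 ^ x6) ^ x1)) ^ ((x1 -> x6) | ~(x1 -> x6))) = F ^ F = F
((x1 & x6) ^ ((x1 | ((x1 ^ x6) ^ x1)) ^ ((x1 -> x6) | ~(x1 -> x6)))) ^ x6 = F ^ T = T
(x1 <-> x6) ^ (((x1 & x6) ^ ((x1 | ((x1 ^ x6) ^ x1)) ^ ((x1 -> x6) | ~(x1 -> x6)))) ^ x6) = F ^ T = T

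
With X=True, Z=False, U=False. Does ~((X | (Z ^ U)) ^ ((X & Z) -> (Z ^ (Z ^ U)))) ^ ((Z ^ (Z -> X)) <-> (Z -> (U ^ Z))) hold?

False

Z ^ U = False ^ False = False
X | (Z ^ U) = True | False = True
X & Z = True & False = False
Z ^ U = False ^ False = False
Z ^ (Z ^ U) = False ^ False = False
(X & Z) -> (Z ^ (Z ^ U)) = False -> False = True
(X | (Z ^ U)) ^ ((X & Z) -> (Z ^ (Z ^ U))) = True ^ True = False
~((X | (Z ^ U)) ^ ((X & Z) -> (Z ^ (Z ^ U)))) = ~False = True
Z -> X = False -> True = True
Z ^ (Z -> X) = False ^ True = True
U ^ Z = False ^ False = False
Z -> (U ^ Z) = False -> False = True
(Z ^ (Z -> X)) <-> (Z -> (U ^ Z)) = True <-> True = True
~((X | (Z ^ U)) ^ ((X & Z) -> (Z ^ (Z ^ U)))) ^ ((Z ^ (Z -> X)) <-> (Z -> (U ^ Z))) = True ^ True = False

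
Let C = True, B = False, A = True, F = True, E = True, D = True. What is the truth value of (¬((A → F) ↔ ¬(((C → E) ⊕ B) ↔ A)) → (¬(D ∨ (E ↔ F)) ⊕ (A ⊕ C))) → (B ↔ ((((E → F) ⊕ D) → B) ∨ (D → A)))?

True

A → F = True → True = True
C → E = True → True = True
(C → E) ⊕ B = True ⊕ False = True
((C → E) ⊕ B) ↔ A = True ↔ True = True
¬(((C → E) ⊕ B) ↔ A) = ¬True = False
(A → F) ↔ ¬(((C → E) ⊕ B) ↔ A) = True ↔ False = False
¬((A → F) ↔ ¬(((C → E) ⊕ B) ↔ A)) = ¬False = True
E ↔ F = True ↔ True = True
D ∨ (E ↔ F) = True ∨ True = True
¬(D ∨ (E ↔ F)) = ¬True = False
A ⊕ C = True ⊕ True = False
¬(D ∨ (E ↔ F)) ⊕ (A ⊕ C) = False ⊕ False = False
¬((A → F) ↔ ¬(((C → E) ⊕ B) ↔ A)) → (¬(D ∨ (E ↔ F)) ⊕ (A ⊕ C)) = True → False = False
E → F = True → True = True
(E → F) ⊕ D = True ⊕ True = False
((E → F) ⊕ D) → B = False → False = True
D → A = True → True = True
(((E → F) ⊕ D) → B) ∨ (D → A) = True ∨ True = True
B ↔ ((((E → F) ⊕ D) → B) ∨ (D → A)) = False ↔ True = False
(¬((A → F) ↔ ¬(((C → E) ⊕ B) ↔ A)) → (¬(D ∨ (E ↔ F)) ⊕ (A ⊕ C))) → (B ↔ ((((E → F) ⊕ D) → B) ∨ (D → A))) = False → False = True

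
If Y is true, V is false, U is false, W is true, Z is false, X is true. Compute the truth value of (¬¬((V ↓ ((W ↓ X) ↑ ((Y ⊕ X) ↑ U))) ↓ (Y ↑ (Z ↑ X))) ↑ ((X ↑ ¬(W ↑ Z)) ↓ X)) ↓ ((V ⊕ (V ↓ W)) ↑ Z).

W ↓ X = True ↓ True = False
Y ⊕ X = True ⊕ True = False
(Y ⊕ X) ↑ U = False ↑ False = True
(W ↓ X) ↑ ((Y ⊕ X) ↑ U) = False ↑ True = True
V ↓ ((W ↓ X) ↑ ((Y ⊕ X) ↑ U)) = False ↓ True = False
Z ↑ X = False ↑ True = True
Y ↑ (Z ↑ X) = True ↑ True = False
(V ↓ ((W ↓ X) ↑ ((Y ⊕ X) ↑ U))) ↓ (Y ↑ (Z ↑ X)) = False ↓ False = True
¬((V ↓ ((W ↓ X) ↑ ((Y ⊕ X) ↑ U))) ↓ (Y ↑ (Z ↑ X))) = ¬True = False
¬¬((V ↓ ((W ↓ X) ↑ ((Y ⊕ X) ↑ U))) ↓ (Y ↑ (Z ↑ X))) = ¬False = True
W ↑ Z = True ↑ False = True
¬(W ↑ Z) = ¬True = False
X ↑ ¬(W ↑ Z) = True ↑ False = True
(X ↑ ¬(W ↑ Z)) ↓ X = True ↓ True = False
¬¬((V ↓ ((W ↓ X) ↑ ((Y ⊕ X) ↑ U))) ↓ (Y ↑ (Z ↑ X))) ↑ ((X ↑ ¬(W ↑ Z)) ↓ X) = True ↑ False = True
V ↓ W = False ↓ True = False
V ⊕ (V ↓ W) = False ⊕ False = False
(V ⊕ (V ↓ W)) ↑ Z = False ↑ False = True
(¬¬((V ↓ ((W ↓ X) ↑ ((Y ⊕ X) ↑ U))) ↓ (Y ↑ (Z ↑ X))) ↑ ((X ↑ ¬(W ↑ Z)) ↓ X)) ↓ ((V ⊕ (V ↓ W)) ↑ Z) = True ↓ True = False

False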